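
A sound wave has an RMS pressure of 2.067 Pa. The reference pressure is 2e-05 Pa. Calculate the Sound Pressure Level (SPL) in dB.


Given values:
  p = 2.067 Pa
  p_ref = 2e-05 Pa
Formula: SPL = 20 * log10(p / p_ref)
Compute ratio: p / p_ref = 2.067 / 2e-05 = 103350
Compute log10: log10(103350) = 5.01431
Multiply: SPL = 20 * 5.01431 = 100.29

100.29 dB


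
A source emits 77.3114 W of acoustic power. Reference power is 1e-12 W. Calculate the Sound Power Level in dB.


Given values:
  W = 77.3114 W
  W_ref = 1e-12 W
Formula: SWL = 10 * log10(W / W_ref)
Compute ratio: W / W_ref = 77311400000000
Compute log10: log10(77311400000000) = 13.888244
Multiply: SWL = 10 * 13.888244 = 138.88

138.88 dB


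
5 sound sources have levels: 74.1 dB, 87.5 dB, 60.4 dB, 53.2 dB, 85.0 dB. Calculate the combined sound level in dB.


Formula: L_total = 10 * log10( sum(10^(Li/10)) )
  Source 1: 10^(74.1/10) = 25703957.8277
  Source 2: 10^(87.5/10) = 562341325.1903
  Source 3: 10^(60.4/10) = 1096478.1961
  Source 4: 10^(53.2/10) = 208929.6131
  Source 5: 10^(85.0/10) = 316227766.0168
Sum of linear values = 905578456.844
L_total = 10 * log10(905578456.844) = 89.57

89.57 dB


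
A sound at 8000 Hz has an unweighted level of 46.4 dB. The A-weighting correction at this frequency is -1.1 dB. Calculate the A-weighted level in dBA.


Given values:
  SPL = 46.4 dB
  A-weighting at 8000 Hz = -1.1 dB
Formula: L_A = SPL + A_weight
L_A = 46.4 + (-1.1)
L_A = 45.3

45.3 dBA


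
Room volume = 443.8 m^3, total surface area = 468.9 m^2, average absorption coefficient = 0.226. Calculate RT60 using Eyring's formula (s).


Given values:
  V = 443.8 m^3, S = 468.9 m^2, alpha = 0.226
Formula: RT60 = 0.161 * V / (-S * ln(1 - alpha))
Compute ln(1 - 0.226) = ln(0.774) = -0.256183
Denominator: -468.9 * -0.256183 = 120.1242
Numerator: 0.161 * 443.8 = 71.4518
RT60 = 71.4518 / 120.1242 = 0.595

0.595 s


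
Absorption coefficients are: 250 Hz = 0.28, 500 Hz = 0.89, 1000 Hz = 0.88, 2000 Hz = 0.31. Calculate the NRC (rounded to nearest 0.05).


Given values:
  a_250 = 0.28, a_500 = 0.89
  a_1000 = 0.88, a_2000 = 0.31
Formula: NRC = (a250 + a500 + a1000 + a2000) / 4
Sum = 0.28 + 0.89 + 0.88 + 0.31 = 2.36
NRC = 2.36 / 4 = 0.59
Rounded to nearest 0.05: 0.6

0.6


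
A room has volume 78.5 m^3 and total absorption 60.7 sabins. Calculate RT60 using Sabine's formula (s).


Given values:
  V = 78.5 m^3
  A = 60.7 sabins
Formula: RT60 = 0.161 * V / A
Numerator: 0.161 * 78.5 = 12.6385
RT60 = 12.6385 / 60.7 = 0.208

0.208 s


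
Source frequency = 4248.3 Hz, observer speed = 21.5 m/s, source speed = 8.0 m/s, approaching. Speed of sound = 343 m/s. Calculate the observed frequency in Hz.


Given values:
  f_s = 4248.3 Hz, v_o = 21.5 m/s, v_s = 8.0 m/s
  Direction: approaching
Formula: f_o = f_s * (c + v_o) / (c - v_s)
Numerator: c + v_o = 343 + 21.5 = 364.5
Denominator: c - v_s = 343 - 8.0 = 335.0
f_o = 4248.3 * 364.5 / 335.0 = 4622.4

4622.4 Hz


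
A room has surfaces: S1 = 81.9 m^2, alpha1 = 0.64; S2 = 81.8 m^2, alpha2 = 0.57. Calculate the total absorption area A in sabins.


Given surfaces:
  Surface 1: 81.9 * 0.64 = 52.416
  Surface 2: 81.8 * 0.57 = 46.626
Formula: A = sum(Si * alpha_i)
A = 52.416 + 46.626
A = 99.04

99.04 sabins


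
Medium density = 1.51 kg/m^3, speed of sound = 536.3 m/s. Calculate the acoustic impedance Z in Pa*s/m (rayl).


Given values:
  rho = 1.51 kg/m^3
  c = 536.3 m/s
Formula: Z = rho * c
Z = 1.51 * 536.3
Z = 809.81

809.81 rayl


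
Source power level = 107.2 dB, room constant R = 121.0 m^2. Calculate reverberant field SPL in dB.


Given values:
  Lw = 107.2 dB, R = 121.0 m^2
Formula: SPL = Lw + 10 * log10(4 / R)
Compute 4 / R = 4 / 121.0 = 0.033058
Compute 10 * log10(0.033058) = -14.8072
SPL = 107.2 + (-14.8072) = 92.39

92.39 dB


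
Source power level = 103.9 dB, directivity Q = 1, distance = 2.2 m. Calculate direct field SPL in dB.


Given values:
  Lw = 103.9 dB, Q = 1, r = 2.2 m
Formula: SPL = Lw + 10 * log10(Q / (4 * pi * r^2))
Compute 4 * pi * r^2 = 4 * pi * 2.2^2 = 60.8212
Compute Q / denom = 1 / 60.8212 = 0.01644164
Compute 10 * log10(0.01644164) = -17.8405
SPL = 103.9 + (-17.8405) = 86.06

86.06 dB


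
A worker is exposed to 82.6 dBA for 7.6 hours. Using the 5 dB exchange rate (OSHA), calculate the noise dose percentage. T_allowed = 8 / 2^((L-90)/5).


Given values:
  L = 82.6 dBA, T = 7.6 hours
Formula: T_allowed = 8 / 2^((L - 90) / 5)
Compute exponent: (82.6 - 90) / 5 = -1.48
Compute 2^(-1.48) = 0.358489
T_allowed = 8 / 0.358489 = 22.315887 hours
Dose = (T / T_allowed) * 100
Dose = (7.6 / 22.315887) * 100 = 34.06

34.06 %


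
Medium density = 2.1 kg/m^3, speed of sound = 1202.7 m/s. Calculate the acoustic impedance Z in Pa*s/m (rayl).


Given values:
  rho = 2.1 kg/m^3
  c = 1202.7 m/s
Formula: Z = rho * c
Z = 2.1 * 1202.7
Z = 2525.67

2525.67 rayl


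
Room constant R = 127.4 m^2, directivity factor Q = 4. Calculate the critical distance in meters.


Given values:
  R = 127.4 m^2, Q = 4
Formula: d_c = 0.141 * sqrt(Q * R)
Compute Q * R = 4 * 127.4 = 509.6
Compute sqrt(509.6) = 22.5743
d_c = 0.141 * 22.5743 = 3.183

3.183 m


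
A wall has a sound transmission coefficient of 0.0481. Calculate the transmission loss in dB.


Given values:
  tau = 0.0481
Formula: TL = 10 * log10(1 / tau)
Compute 1 / tau = 1 / 0.0481 = 20.79
Compute log10(20.79) = 1.317854
TL = 10 * 1.317854 = 13.18

13.18 dB


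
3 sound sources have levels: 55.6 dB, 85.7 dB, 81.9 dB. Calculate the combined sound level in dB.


Formula: L_total = 10 * log10( sum(10^(Li/10)) )
  Source 1: 10^(55.6/10) = 363078.0548
  Source 2: 10^(85.7/10) = 371535229.0972
  Source 3: 10^(81.9/10) = 154881661.8912
Sum of linear values = 526779969.0432
L_total = 10 * log10(526779969.0432) = 87.22

87.22 dB


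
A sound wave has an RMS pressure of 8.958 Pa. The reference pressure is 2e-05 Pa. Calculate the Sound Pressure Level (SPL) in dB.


Given values:
  p = 8.958 Pa
  p_ref = 2e-05 Pa
Formula: SPL = 20 * log10(p / p_ref)
Compute ratio: p / p_ref = 8.958 / 2e-05 = 447900
Compute log10: log10(447900) = 5.651181
Multiply: SPL = 20 * 5.651181 = 113.02

113.02 dB


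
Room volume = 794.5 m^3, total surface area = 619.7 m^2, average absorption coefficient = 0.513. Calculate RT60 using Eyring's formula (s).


Given values:
  V = 794.5 m^3, S = 619.7 m^2, alpha = 0.513
Formula: RT60 = 0.161 * V / (-S * ln(1 - alpha))
Compute ln(1 - 0.513) = ln(0.487) = -0.719491
Denominator: -619.7 * -0.719491 = 445.8686
Numerator: 0.161 * 794.5 = 127.9145
RT60 = 127.9145 / 445.8686 = 0.287

0.287 s


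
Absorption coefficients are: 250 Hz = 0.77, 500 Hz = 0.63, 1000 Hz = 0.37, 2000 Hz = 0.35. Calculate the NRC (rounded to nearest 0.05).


Given values:
  a_250 = 0.77, a_500 = 0.63
  a_1000 = 0.37, a_2000 = 0.35
Formula: NRC = (a250 + a500 + a1000 + a2000) / 4
Sum = 0.77 + 0.63 + 0.37 + 0.35 = 2.12
NRC = 2.12 / 4 = 0.53
Rounded to nearest 0.05: 0.55

0.55


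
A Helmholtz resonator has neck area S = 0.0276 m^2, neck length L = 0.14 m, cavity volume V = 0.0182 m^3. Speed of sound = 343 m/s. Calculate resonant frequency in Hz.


Given values:
  S = 0.0276 m^2, L = 0.14 m, V = 0.0182 m^3, c = 343 m/s
Formula: f = (c / (2*pi)) * sqrt(S / (V * L))
Compute V * L = 0.0182 * 0.14 = 0.002548
Compute S / (V * L) = 0.0276 / 0.002548 = 10.832
Compute sqrt(10.832) = 3.2912
Compute c / (2*pi) = 343 / 6.283185 = 54.590148
f = 54.590148 * 3.2912 = 179.67

179.67 Hz


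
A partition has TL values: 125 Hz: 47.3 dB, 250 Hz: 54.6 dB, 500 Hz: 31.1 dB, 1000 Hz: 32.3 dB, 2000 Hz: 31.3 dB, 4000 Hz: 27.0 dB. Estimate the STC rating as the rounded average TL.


Given TL values at each frequency:
  125 Hz: 47.3 dB
  250 Hz: 54.6 dB
  500 Hz: 31.1 dB
  1000 Hz: 32.3 dB
  2000 Hz: 31.3 dB
  4000 Hz: 27.0 dB
Formula: STC ~ round(average of TL values)
Sum = 47.3 + 54.6 + 31.1 + 32.3 + 31.3 + 27.0 = 223.6
Average = 223.6 / 6 = 37.27
Rounded: 37

37


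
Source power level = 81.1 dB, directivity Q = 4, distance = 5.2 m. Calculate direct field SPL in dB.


Given values:
  Lw = 81.1 dB, Q = 4, r = 5.2 m
Formula: SPL = Lw + 10 * log10(Q / (4 * pi * r^2))
Compute 4 * pi * r^2 = 4 * pi * 5.2^2 = 339.7947
Compute Q / denom = 4 / 339.7947 = 0.01177181
Compute 10 * log10(0.01177181) = -19.2916
SPL = 81.1 + (-19.2916) = 61.81

61.81 dB


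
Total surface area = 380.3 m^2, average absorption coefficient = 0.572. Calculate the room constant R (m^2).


Given values:
  S = 380.3 m^2, alpha = 0.572
Formula: R = S * alpha / (1 - alpha)
Numerator: 380.3 * 0.572 = 217.5316
Denominator: 1 - 0.572 = 0.428
R = 217.5316 / 0.428 = 508.25

508.25 m^2


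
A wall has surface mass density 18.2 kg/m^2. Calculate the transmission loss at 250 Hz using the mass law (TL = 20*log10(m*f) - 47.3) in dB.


Given values:
  m = 18.2 kg/m^2, f = 250 Hz
Formula: TL = 20 * log10(m * f) - 47.3
Compute m * f = 18.2 * 250 = 4550.0
Compute log10(4550.0) = 3.658011
Compute 20 * 3.658011 = 73.1602
TL = 73.1602 - 47.3 = 25.86

25.86 dB


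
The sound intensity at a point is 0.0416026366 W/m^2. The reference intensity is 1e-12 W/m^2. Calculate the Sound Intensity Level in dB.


Given values:
  I = 0.0416026366 W/m^2
  I_ref = 1e-12 W/m^2
Formula: SIL = 10 * log10(I / I_ref)
Compute ratio: I / I_ref = 41602636600
Compute log10: log10(41602636600) = 10.619121
Multiply: SIL = 10 * 10.619121 = 106.19

106.19 dB


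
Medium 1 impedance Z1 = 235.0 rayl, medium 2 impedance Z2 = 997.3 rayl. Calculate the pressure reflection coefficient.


Given values:
  Z1 = 235.0 rayl, Z2 = 997.3 rayl
Formula: R = (Z2 - Z1) / (Z2 + Z1)
Numerator: Z2 - Z1 = 997.3 - 235.0 = 762.3
Denominator: Z2 + Z1 = 997.3 + 235.0 = 1232.3
R = 762.3 / 1232.3 = 0.6186

0.6186


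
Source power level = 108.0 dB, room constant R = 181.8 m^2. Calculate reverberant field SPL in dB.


Given values:
  Lw = 108.0 dB, R = 181.8 m^2
Formula: SPL = Lw + 10 * log10(4 / R)
Compute 4 / R = 4 / 181.8 = 0.022002
Compute 10 * log10(0.022002) = -16.5754
SPL = 108.0 + (-16.5754) = 91.42

91.42 dB


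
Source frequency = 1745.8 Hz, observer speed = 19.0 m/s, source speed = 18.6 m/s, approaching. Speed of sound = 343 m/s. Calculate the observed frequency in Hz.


Given values:
  f_s = 1745.8 Hz, v_o = 19.0 m/s, v_s = 18.6 m/s
  Direction: approaching
Formula: f_o = f_s * (c + v_o) / (c - v_s)
Numerator: c + v_o = 343 + 19.0 = 362.0
Denominator: c - v_s = 343 - 18.6 = 324.4
f_o = 1745.8 * 362.0 / 324.4 = 1948.15

1948.15 Hz


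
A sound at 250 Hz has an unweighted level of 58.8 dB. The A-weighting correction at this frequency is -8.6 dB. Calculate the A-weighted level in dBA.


Given values:
  SPL = 58.8 dB
  A-weighting at 250 Hz = -8.6 dB
Formula: L_A = SPL + A_weight
L_A = 58.8 + (-8.6)
L_A = 50.2

50.2 dBA


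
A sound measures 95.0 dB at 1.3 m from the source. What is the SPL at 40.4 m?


Given values:
  SPL1 = 95.0 dB, r1 = 1.3 m, r2 = 40.4 m
Formula: SPL2 = SPL1 - 20 * log10(r2 / r1)
Compute ratio: r2 / r1 = 40.4 / 1.3 = 31.0769
Compute log10: log10(31.0769) = 1.492438
Compute drop: 20 * 1.492438 = 29.8488
SPL2 = 95.0 - 29.8488 = 65.15

65.15 dB


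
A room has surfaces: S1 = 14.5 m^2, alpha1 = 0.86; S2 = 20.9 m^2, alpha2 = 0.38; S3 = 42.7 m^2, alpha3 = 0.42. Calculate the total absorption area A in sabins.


Given surfaces:
  Surface 1: 14.5 * 0.86 = 12.47
  Surface 2: 20.9 * 0.38 = 7.942
  Surface 3: 42.7 * 0.42 = 17.934
Formula: A = sum(Si * alpha_i)
A = 12.47 + 7.942 + 17.934
A = 38.35

38.35 sabins


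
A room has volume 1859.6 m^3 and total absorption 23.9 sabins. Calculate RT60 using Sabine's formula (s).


Given values:
  V = 1859.6 m^3
  A = 23.9 sabins
Formula: RT60 = 0.161 * V / A
Numerator: 0.161 * 1859.6 = 299.3956
RT60 = 299.3956 / 23.9 = 12.527

12.527 s


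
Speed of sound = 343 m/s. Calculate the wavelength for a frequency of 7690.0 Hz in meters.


Given values:
  c = 343 m/s, f = 7690.0 Hz
Formula: lambda = c / f
lambda = 343 / 7690.0
lambda = 0.0446

0.0446 m


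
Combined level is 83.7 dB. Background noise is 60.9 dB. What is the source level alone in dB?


Given values:
  L_total = 83.7 dB, L_bg = 60.9 dB
Formula: L_source = 10 * log10(10^(L_total/10) - 10^(L_bg/10))
Convert to linear:
  10^(83.7/10) = 234422881.532
  10^(60.9/10) = 1230268.7708
Difference: 234422881.532 - 1230268.7708 = 233192612.7612
L_source = 10 * log10(233192612.7612) = 83.68

83.68 dB


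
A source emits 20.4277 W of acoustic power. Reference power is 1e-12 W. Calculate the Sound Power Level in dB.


Given values:
  W = 20.4277 W
  W_ref = 1e-12 W
Formula: SWL = 10 * log10(W / W_ref)
Compute ratio: W / W_ref = 20427700000000
Compute log10: log10(20427700000000) = 13.310219
Multiply: SWL = 10 * 13.310219 = 133.1

133.1 dB


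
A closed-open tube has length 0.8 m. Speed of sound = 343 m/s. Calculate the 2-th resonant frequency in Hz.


Given values:
  Tube type: closed-open, L = 0.8 m, c = 343 m/s, n = 2
Formula: f_n = (2n - 1) * c / (4 * L)
Compute 2n - 1 = 2*2 - 1 = 3
Compute 4 * L = 4 * 0.8 = 3.2
f = 3 * 343 / 3.2
f = 321.56

321.56 Hz


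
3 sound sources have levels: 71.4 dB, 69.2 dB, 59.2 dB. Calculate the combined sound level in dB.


Formula: L_total = 10 * log10( sum(10^(Li/10)) )
  Source 1: 10^(71.4/10) = 13803842.646
  Source 2: 10^(69.2/10) = 8317637.711
  Source 3: 10^(59.2/10) = 831763.7711
Sum of linear values = 22953244.1281
L_total = 10 * log10(22953244.1281) = 73.61

73.61 dB


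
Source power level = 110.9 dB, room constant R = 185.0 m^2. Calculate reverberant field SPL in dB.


Given values:
  Lw = 110.9 dB, R = 185.0 m^2
Formula: SPL = Lw + 10 * log10(4 / R)
Compute 4 / R = 4 / 185.0 = 0.021622
Compute 10 * log10(0.021622) = -16.651
SPL = 110.9 + (-16.651) = 94.25

94.25 dB


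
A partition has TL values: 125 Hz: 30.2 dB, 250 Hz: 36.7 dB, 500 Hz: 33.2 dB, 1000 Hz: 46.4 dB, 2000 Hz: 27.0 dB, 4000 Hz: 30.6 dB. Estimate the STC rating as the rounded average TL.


Given TL values at each frequency:
  125 Hz: 30.2 dB
  250 Hz: 36.7 dB
  500 Hz: 33.2 dB
  1000 Hz: 46.4 dB
  2000 Hz: 27.0 dB
  4000 Hz: 30.6 dB
Formula: STC ~ round(average of TL values)
Sum = 30.2 + 36.7 + 33.2 + 46.4 + 27.0 + 30.6 = 204.1
Average = 204.1 / 6 = 34.02
Rounded: 34

34


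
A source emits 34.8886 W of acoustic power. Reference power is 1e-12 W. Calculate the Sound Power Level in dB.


Given values:
  W = 34.8886 W
  W_ref = 1e-12 W
Formula: SWL = 10 * log10(W / W_ref)
Compute ratio: W / W_ref = 34888600000000
Compute log10: log10(34888600000000) = 13.542684
Multiply: SWL = 10 * 13.542684 = 135.43

135.43 dB


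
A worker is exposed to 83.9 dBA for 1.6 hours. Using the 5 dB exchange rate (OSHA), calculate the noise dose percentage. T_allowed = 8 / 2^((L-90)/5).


Given values:
  L = 83.9 dBA, T = 1.6 hours
Formula: T_allowed = 8 / 2^((L - 90) / 5)
Compute exponent: (83.9 - 90) / 5 = -1.22
Compute 2^(-1.22) = 0.429283
T_allowed = 8 / 0.429283 = 18.635725 hours
Dose = (T / T_allowed) * 100
Dose = (1.6 / 18.635725) * 100 = 8.59

8.59 %


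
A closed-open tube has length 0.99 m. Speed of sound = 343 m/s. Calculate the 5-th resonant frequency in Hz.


Given values:
  Tube type: closed-open, L = 0.99 m, c = 343 m/s, n = 5
Formula: f_n = (2n - 1) * c / (4 * L)
Compute 2n - 1 = 2*5 - 1 = 9
Compute 4 * L = 4 * 0.99 = 3.96
f = 9 * 343 / 3.96
f = 779.55

779.55 Hz


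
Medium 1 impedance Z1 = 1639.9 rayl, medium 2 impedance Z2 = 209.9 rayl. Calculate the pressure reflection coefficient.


Given values:
  Z1 = 1639.9 rayl, Z2 = 209.9 rayl
Formula: R = (Z2 - Z1) / (Z2 + Z1)
Numerator: Z2 - Z1 = 209.9 - 1639.9 = -1430.0
Denominator: Z2 + Z1 = 209.9 + 1639.9 = 1849.8
R = -1430.0 / 1849.8 = -0.7731

-0.7731


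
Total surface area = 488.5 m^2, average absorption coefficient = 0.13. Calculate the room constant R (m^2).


Given values:
  S = 488.5 m^2, alpha = 0.13
Formula: R = S * alpha / (1 - alpha)
Numerator: 488.5 * 0.13 = 63.505
Denominator: 1 - 0.13 = 0.87
R = 63.505 / 0.87 = 72.99

72.99 m^2


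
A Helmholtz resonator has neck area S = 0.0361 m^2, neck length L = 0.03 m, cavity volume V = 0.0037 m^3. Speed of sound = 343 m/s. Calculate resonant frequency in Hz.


Given values:
  S = 0.0361 m^2, L = 0.03 m, V = 0.0037 m^3, c = 343 m/s
Formula: f = (c / (2*pi)) * sqrt(S / (V * L))
Compute V * L = 0.0037 * 0.03 = 0.000111
Compute S / (V * L) = 0.0361 / 0.000111 = 325.2252
Compute sqrt(325.2252) = 18.034001
Compute c / (2*pi) = 343 / 6.283185 = 54.590148
f = 54.590148 * 18.034001 = 984.48

984.48 Hz


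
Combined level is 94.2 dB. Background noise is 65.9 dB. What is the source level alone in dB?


Given values:
  L_total = 94.2 dB, L_bg = 65.9 dB
Formula: L_source = 10 * log10(10^(L_total/10) - 10^(L_bg/10))
Convert to linear:
  10^(94.2/10) = 2630267991.8954
  10^(65.9/10) = 3890451.4499
Difference: 2630267991.8954 - 3890451.4499 = 2626377540.4455
L_source = 10 * log10(2626377540.4455) = 94.19

94.19 dB


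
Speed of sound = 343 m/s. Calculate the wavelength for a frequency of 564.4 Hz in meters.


Given values:
  c = 343 m/s, f = 564.4 Hz
Formula: lambda = c / f
lambda = 343 / 564.4
lambda = 0.6077

0.6077 m


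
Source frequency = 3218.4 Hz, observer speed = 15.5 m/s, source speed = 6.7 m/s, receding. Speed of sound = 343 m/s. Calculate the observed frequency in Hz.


Given values:
  f_s = 3218.4 Hz, v_o = 15.5 m/s, v_s = 6.7 m/s
  Direction: receding
Formula: f_o = f_s * (c - v_o) / (c + v_s)
Numerator: c - v_o = 343 - 15.5 = 327.5
Denominator: c + v_s = 343 + 6.7 = 349.7
f_o = 3218.4 * 327.5 / 349.7 = 3014.09

3014.09 Hz


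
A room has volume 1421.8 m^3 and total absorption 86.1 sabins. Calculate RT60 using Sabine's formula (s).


Given values:
  V = 1421.8 m^3
  A = 86.1 sabins
Formula: RT60 = 0.161 * V / A
Numerator: 0.161 * 1421.8 = 228.9098
RT60 = 228.9098 / 86.1 = 2.659

2.659 s


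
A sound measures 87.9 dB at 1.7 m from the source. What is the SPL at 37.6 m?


Given values:
  SPL1 = 87.9 dB, r1 = 1.7 m, r2 = 37.6 m
Formula: SPL2 = SPL1 - 20 * log10(r2 / r1)
Compute ratio: r2 / r1 = 37.6 / 1.7 = 22.1176
Compute log10: log10(22.1176) = 1.344738
Compute drop: 20 * 1.344738 = 26.8948
SPL2 = 87.9 - 26.8948 = 61.01

61.01 dB


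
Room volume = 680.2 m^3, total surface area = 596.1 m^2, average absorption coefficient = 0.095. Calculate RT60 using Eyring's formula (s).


Given values:
  V = 680.2 m^3, S = 596.1 m^2, alpha = 0.095
Formula: RT60 = 0.161 * V / (-S * ln(1 - alpha))
Compute ln(1 - 0.095) = ln(0.905) = -0.09982
Denominator: -596.1 * -0.09982 = 59.5027
Numerator: 0.161 * 680.2 = 109.5122
RT60 = 109.5122 / 59.5027 = 1.84

1.84 s


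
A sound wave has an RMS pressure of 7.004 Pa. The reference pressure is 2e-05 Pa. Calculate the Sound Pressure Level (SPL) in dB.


Given values:
  p = 7.004 Pa
  p_ref = 2e-05 Pa
Formula: SPL = 20 * log10(p / p_ref)
Compute ratio: p / p_ref = 7.004 / 2e-05 = 350200
Compute log10: log10(350200) = 5.544316
Multiply: SPL = 20 * 5.544316 = 110.89

110.89 dB


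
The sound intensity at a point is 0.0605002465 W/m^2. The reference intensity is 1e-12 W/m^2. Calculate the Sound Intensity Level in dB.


Given values:
  I = 0.0605002465 W/m^2
  I_ref = 1e-12 W/m^2
Formula: SIL = 10 * log10(I / I_ref)
Compute ratio: I / I_ref = 60500246500
Compute log10: log10(60500246500) = 10.781757
Multiply: SIL = 10 * 10.781757 = 107.82

107.82 dB


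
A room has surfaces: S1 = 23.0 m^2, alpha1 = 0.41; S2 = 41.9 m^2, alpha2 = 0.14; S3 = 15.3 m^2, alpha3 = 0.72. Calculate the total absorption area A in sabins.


Given surfaces:
  Surface 1: 23.0 * 0.41 = 9.43
  Surface 2: 41.9 * 0.14 = 5.866
  Surface 3: 15.3 * 0.72 = 11.016
Formula: A = sum(Si * alpha_i)
A = 9.43 + 5.866 + 11.016
A = 26.31

26.31 sabins


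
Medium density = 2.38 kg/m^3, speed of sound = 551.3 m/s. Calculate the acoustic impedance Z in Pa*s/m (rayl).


Given values:
  rho = 2.38 kg/m^3
  c = 551.3 m/s
Formula: Z = rho * c
Z = 2.38 * 551.3
Z = 1312.09

1312.09 rayl


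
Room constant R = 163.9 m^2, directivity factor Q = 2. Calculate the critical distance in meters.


Given values:
  R = 163.9 m^2, Q = 2
Formula: d_c = 0.141 * sqrt(Q * R)
Compute Q * R = 2 * 163.9 = 327.8
Compute sqrt(327.8) = 18.1052
d_c = 0.141 * 18.1052 = 2.553

2.553 m


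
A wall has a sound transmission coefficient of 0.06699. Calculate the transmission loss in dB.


Given values:
  tau = 0.06699
Formula: TL = 10 * log10(1 / tau)
Compute 1 / tau = 1 / 0.06699 = 14.9276
Compute log10(14.9276) = 1.17399
TL = 10 * 1.17399 = 11.74

11.74 dB


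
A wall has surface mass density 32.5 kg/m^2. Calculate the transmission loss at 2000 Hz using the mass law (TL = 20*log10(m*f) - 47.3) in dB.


Given values:
  m = 32.5 kg/m^2, f = 2000 Hz
Formula: TL = 20 * log10(m * f) - 47.3
Compute m * f = 32.5 * 2000 = 65000.0
Compute log10(65000.0) = 4.812913
Compute 20 * 4.812913 = 96.2583
TL = 96.2583 - 47.3 = 48.96

48.96 dB


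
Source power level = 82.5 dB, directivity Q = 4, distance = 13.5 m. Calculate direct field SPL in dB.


Given values:
  Lw = 82.5 dB, Q = 4, r = 13.5 m
Formula: SPL = Lw + 10 * log10(Q / (4 * pi * r^2))
Compute 4 * pi * r^2 = 4 * pi * 13.5^2 = 2290.221
Compute Q / denom = 4 / 2290.221 = 0.00174656
Compute 10 * log10(0.00174656) = -27.5782
SPL = 82.5 + (-27.5782) = 54.92

54.92 dB


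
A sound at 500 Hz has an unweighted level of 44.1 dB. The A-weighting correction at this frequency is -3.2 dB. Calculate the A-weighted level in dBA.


Given values:
  SPL = 44.1 dB
  A-weighting at 500 Hz = -3.2 dB
Formula: L_A = SPL + A_weight
L_A = 44.1 + (-3.2)
L_A = 40.9

40.9 dBA


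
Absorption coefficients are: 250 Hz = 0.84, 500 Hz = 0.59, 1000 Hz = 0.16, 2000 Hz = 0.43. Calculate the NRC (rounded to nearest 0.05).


Given values:
  a_250 = 0.84, a_500 = 0.59
  a_1000 = 0.16, a_2000 = 0.43
Formula: NRC = (a250 + a500 + a1000 + a2000) / 4
Sum = 0.84 + 0.59 + 0.16 + 0.43 = 2.02
NRC = 2.02 / 4 = 0.505
Rounded to nearest 0.05: 0.5

0.5


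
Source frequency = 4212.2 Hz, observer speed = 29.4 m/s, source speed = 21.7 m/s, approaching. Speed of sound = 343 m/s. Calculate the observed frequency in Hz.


Given values:
  f_s = 4212.2 Hz, v_o = 29.4 m/s, v_s = 21.7 m/s
  Direction: approaching
Formula: f_o = f_s * (c + v_o) / (c - v_s)
Numerator: c + v_o = 343 + 29.4 = 372.4
Denominator: c - v_s = 343 - 21.7 = 321.3
f_o = 4212.2 * 372.4 / 321.3 = 4882.11

4882.11 Hz


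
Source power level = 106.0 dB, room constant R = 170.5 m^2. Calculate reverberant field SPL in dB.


Given values:
  Lw = 106.0 dB, R = 170.5 m^2
Formula: SPL = Lw + 10 * log10(4 / R)
Compute 4 / R = 4 / 170.5 = 0.02346
Compute 10 * log10(0.02346) = -16.2967
SPL = 106.0 + (-16.2967) = 89.7

89.7 dB


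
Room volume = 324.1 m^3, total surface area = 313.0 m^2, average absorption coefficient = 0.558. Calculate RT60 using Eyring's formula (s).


Given values:
  V = 324.1 m^3, S = 313.0 m^2, alpha = 0.558
Formula: RT60 = 0.161 * V / (-S * ln(1 - alpha))
Compute ln(1 - 0.558) = ln(0.442) = -0.816445
Denominator: -313.0 * -0.816445 = 255.5473
Numerator: 0.161 * 324.1 = 52.1801
RT60 = 52.1801 / 255.5473 = 0.204

0.204 s


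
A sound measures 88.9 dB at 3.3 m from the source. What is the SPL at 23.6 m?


Given values:
  SPL1 = 88.9 dB, r1 = 3.3 m, r2 = 23.6 m
Formula: SPL2 = SPL1 - 20 * log10(r2 / r1)
Compute ratio: r2 / r1 = 23.6 / 3.3 = 7.1515
Compute log10: log10(7.1515) = 0.854397
Compute drop: 20 * 0.854397 = 17.0879
SPL2 = 88.9 - 17.0879 = 71.81

71.81 dB


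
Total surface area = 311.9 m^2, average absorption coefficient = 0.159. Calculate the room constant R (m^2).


Given values:
  S = 311.9 m^2, alpha = 0.159
Formula: R = S * alpha / (1 - alpha)
Numerator: 311.9 * 0.159 = 49.5921
Denominator: 1 - 0.159 = 0.841
R = 49.5921 / 0.841 = 58.97

58.97 m^2


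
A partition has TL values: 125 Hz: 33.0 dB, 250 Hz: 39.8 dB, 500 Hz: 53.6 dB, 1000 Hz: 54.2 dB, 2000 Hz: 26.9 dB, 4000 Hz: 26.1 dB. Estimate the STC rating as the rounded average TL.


Given TL values at each frequency:
  125 Hz: 33.0 dB
  250 Hz: 39.8 dB
  500 Hz: 53.6 dB
  1000 Hz: 54.2 dB
  2000 Hz: 26.9 dB
  4000 Hz: 26.1 dB
Formula: STC ~ round(average of TL values)
Sum = 33.0 + 39.8 + 53.6 + 54.2 + 26.9 + 26.1 = 233.6
Average = 233.6 / 6 = 38.93
Rounded: 39

39


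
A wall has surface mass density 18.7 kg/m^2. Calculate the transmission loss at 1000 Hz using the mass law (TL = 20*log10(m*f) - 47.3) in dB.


Given values:
  m = 18.7 kg/m^2, f = 1000 Hz
Formula: TL = 20 * log10(m * f) - 47.3
Compute m * f = 18.7 * 1000 = 18700.0
Compute log10(18700.0) = 4.271842
Compute 20 * 4.271842 = 85.4368
TL = 85.4368 - 47.3 = 38.14

38.14 dB


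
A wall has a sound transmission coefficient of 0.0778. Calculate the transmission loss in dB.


Given values:
  tau = 0.0778
Formula: TL = 10 * log10(1 / tau)
Compute 1 / tau = 1 / 0.0778 = 12.8535
Compute log10(12.8535) = 1.109021
TL = 10 * 1.109021 = 11.09

11.09 dB


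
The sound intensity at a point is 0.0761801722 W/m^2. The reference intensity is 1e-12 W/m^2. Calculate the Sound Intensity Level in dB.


Given values:
  I = 0.0761801722 W/m^2
  I_ref = 1e-12 W/m^2
Formula: SIL = 10 * log10(I / I_ref)
Compute ratio: I / I_ref = 76180172200
Compute log10: log10(76180172200) = 10.881842
Multiply: SIL = 10 * 10.881842 = 108.82

108.82 dB


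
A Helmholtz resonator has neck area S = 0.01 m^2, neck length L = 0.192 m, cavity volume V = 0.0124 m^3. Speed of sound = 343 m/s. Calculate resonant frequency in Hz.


Given values:
  S = 0.01 m^2, L = 0.192 m, V = 0.0124 m^3, c = 343 m/s
Formula: f = (c / (2*pi)) * sqrt(S / (V * L))
Compute V * L = 0.0124 * 0.192 = 0.0023808
Compute S / (V * L) = 0.01 / 0.0023808 = 4.2003
Compute sqrt(4.2003) = 2.049463
Compute c / (2*pi) = 343 / 6.283185 = 54.590148
f = 54.590148 * 2.049463 = 111.88

111.88 Hz


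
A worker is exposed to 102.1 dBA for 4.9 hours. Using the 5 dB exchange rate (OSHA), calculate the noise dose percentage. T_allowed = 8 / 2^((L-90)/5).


Given values:
  L = 102.1 dBA, T = 4.9 hours
Formula: T_allowed = 8 / 2^((L - 90) / 5)
Compute exponent: (102.1 - 90) / 5 = 2.42
Compute 2^(2.42) = 5.35171
T_allowed = 8 / 5.35171 = 1.494849 hours
Dose = (T / T_allowed) * 100
Dose = (4.9 / 1.494849) * 100 = 327.79

327.79 %


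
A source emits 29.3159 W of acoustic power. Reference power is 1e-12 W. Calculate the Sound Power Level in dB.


Given values:
  W = 29.3159 W
  W_ref = 1e-12 W
Formula: SWL = 10 * log10(W / W_ref)
Compute ratio: W / W_ref = 29315900000000
Compute log10: log10(29315900000000) = 13.467103
Multiply: SWL = 10 * 13.467103 = 134.67

134.67 dB


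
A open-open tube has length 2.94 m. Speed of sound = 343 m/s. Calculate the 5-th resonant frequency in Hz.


Given values:
  Tube type: open-open, L = 2.94 m, c = 343 m/s, n = 5
Formula: f_n = n * c / (2 * L)
Compute 2 * L = 2 * 2.94 = 5.88
f = 5 * 343 / 5.88
f = 291.67

291.67 Hz


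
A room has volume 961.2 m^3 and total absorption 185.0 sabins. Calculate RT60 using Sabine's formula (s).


Given values:
  V = 961.2 m^3
  A = 185.0 sabins
Formula: RT60 = 0.161 * V / A
Numerator: 0.161 * 961.2 = 154.7532
RT60 = 154.7532 / 185.0 = 0.837

0.837 s


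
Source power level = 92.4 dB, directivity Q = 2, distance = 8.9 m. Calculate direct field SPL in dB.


Given values:
  Lw = 92.4 dB, Q = 2, r = 8.9 m
Formula: SPL = Lw + 10 * log10(Q / (4 * pi * r^2))
Compute 4 * pi * r^2 = 4 * pi * 8.9^2 = 995.3822
Compute Q / denom = 2 / 995.3822 = 0.00200928
Compute 10 * log10(0.00200928) = -26.9696
SPL = 92.4 + (-26.9696) = 65.43

65.43 dB


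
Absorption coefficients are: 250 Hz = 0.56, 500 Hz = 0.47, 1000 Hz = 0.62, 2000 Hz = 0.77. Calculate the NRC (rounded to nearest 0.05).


Given values:
  a_250 = 0.56, a_500 = 0.47
  a_1000 = 0.62, a_2000 = 0.77
Formula: NRC = (a250 + a500 + a1000 + a2000) / 4
Sum = 0.56 + 0.47 + 0.62 + 0.77 = 2.42
NRC = 2.42 / 4 = 0.605
Rounded to nearest 0.05: 0.6

0.6


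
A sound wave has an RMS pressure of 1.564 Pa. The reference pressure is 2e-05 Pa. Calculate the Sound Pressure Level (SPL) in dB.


Given values:
  p = 1.564 Pa
  p_ref = 2e-05 Pa
Formula: SPL = 20 * log10(p / p_ref)
Compute ratio: p / p_ref = 1.564 / 2e-05 = 78200
Compute log10: log10(78200) = 4.893207
Multiply: SPL = 20 * 4.893207 = 97.86

97.86 dB


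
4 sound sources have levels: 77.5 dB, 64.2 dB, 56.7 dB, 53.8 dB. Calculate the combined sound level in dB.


Formula: L_total = 10 * log10( sum(10^(Li/10)) )
  Source 1: 10^(77.5/10) = 56234132.519
  Source 2: 10^(64.2/10) = 2630267.9919
  Source 3: 10^(56.7/10) = 467735.1413
  Source 4: 10^(53.8/10) = 239883.2919
Sum of linear values = 59572018.9441
L_total = 10 * log10(59572018.9441) = 77.75

77.75 dB


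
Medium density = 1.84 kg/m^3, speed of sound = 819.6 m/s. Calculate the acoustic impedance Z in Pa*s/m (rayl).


Given values:
  rho = 1.84 kg/m^3
  c = 819.6 m/s
Formula: Z = rho * c
Z = 1.84 * 819.6
Z = 1508.06

1508.06 rayl


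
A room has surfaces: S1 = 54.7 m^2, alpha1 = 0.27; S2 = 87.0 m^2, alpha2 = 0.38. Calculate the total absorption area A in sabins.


Given surfaces:
  Surface 1: 54.7 * 0.27 = 14.769
  Surface 2: 87.0 * 0.38 = 33.06
Formula: A = sum(Si * alpha_i)
A = 14.769 + 33.06
A = 47.83

47.83 sabins


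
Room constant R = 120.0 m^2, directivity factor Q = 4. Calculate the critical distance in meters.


Given values:
  R = 120.0 m^2, Q = 4
Formula: d_c = 0.141 * sqrt(Q * R)
Compute Q * R = 4 * 120.0 = 480.0
Compute sqrt(480.0) = 21.9089
d_c = 0.141 * 21.9089 = 3.089

3.089 m


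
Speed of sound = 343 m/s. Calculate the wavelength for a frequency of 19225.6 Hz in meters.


Given values:
  c = 343 m/s, f = 19225.6 Hz
Formula: lambda = c / f
lambda = 343 / 19225.6
lambda = 0.0178

0.0178 m


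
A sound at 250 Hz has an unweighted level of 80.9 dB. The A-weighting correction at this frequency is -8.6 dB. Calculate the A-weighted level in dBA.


Given values:
  SPL = 80.9 dB
  A-weighting at 250 Hz = -8.6 dB
Formula: L_A = SPL + A_weight
L_A = 80.9 + (-8.6)
L_A = 72.3

72.3 dBA


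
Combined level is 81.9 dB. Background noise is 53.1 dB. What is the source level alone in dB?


Given values:
  L_total = 81.9 dB, L_bg = 53.1 dB
Formula: L_source = 10 * log10(10^(L_total/10) - 10^(L_bg/10))
Convert to linear:
  10^(81.9/10) = 154881661.8912
  10^(53.1/10) = 204173.7945
Difference: 154881661.8912 - 204173.7945 = 154677488.0967
L_source = 10 * log10(154677488.0967) = 81.89

81.89 dB


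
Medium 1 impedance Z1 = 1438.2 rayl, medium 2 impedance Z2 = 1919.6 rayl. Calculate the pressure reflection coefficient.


Given values:
  Z1 = 1438.2 rayl, Z2 = 1919.6 rayl
Formula: R = (Z2 - Z1) / (Z2 + Z1)
Numerator: Z2 - Z1 = 1919.6 - 1438.2 = 481.4
Denominator: Z2 + Z1 = 1919.6 + 1438.2 = 3357.8
R = 481.4 / 3357.8 = 0.1434

0.1434


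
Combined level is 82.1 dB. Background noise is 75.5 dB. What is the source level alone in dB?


Given values:
  L_total = 82.1 dB, L_bg = 75.5 dB
Formula: L_source = 10 * log10(10^(L_total/10) - 10^(L_bg/10))
Convert to linear:
  10^(82.1/10) = 162181009.7359
  10^(75.5/10) = 35481338.9234
Difference: 162181009.7359 - 35481338.9234 = 126699670.8125
L_source = 10 * log10(126699670.8125) = 81.03

81.03 dB


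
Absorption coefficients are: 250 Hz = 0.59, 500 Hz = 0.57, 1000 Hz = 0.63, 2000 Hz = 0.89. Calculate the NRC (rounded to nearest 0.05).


Given values:
  a_250 = 0.59, a_500 = 0.57
  a_1000 = 0.63, a_2000 = 0.89
Formula: NRC = (a250 + a500 + a1000 + a2000) / 4
Sum = 0.59 + 0.57 + 0.63 + 0.89 = 2.68
NRC = 2.68 / 4 = 0.67
Rounded to nearest 0.05: 0.65

0.65


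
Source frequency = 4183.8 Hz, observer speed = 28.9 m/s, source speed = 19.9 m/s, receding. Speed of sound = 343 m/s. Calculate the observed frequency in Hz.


Given values:
  f_s = 4183.8 Hz, v_o = 28.9 m/s, v_s = 19.9 m/s
  Direction: receding
Formula: f_o = f_s * (c - v_o) / (c + v_s)
Numerator: c - v_o = 343 - 28.9 = 314.1
Denominator: c + v_s = 343 + 19.9 = 362.9
f_o = 4183.8 * 314.1 / 362.9 = 3621.19

3621.19 Hz


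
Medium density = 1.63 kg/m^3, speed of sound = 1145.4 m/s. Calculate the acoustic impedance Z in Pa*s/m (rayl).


Given values:
  rho = 1.63 kg/m^3
  c = 1145.4 m/s
Formula: Z = rho * c
Z = 1.63 * 1145.4
Z = 1867.0

1867.0 rayl


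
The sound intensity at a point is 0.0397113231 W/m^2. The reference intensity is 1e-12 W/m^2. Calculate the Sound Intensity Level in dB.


Given values:
  I = 0.0397113231 W/m^2
  I_ref = 1e-12 W/m^2
Formula: SIL = 10 * log10(I / I_ref)
Compute ratio: I / I_ref = 39711323100
Compute log10: log10(39711323100) = 10.598914
Multiply: SIL = 10 * 10.598914 = 105.99

105.99 dB


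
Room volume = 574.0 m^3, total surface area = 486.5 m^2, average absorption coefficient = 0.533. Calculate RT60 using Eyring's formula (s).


Given values:
  V = 574.0 m^3, S = 486.5 m^2, alpha = 0.533
Formula: RT60 = 0.161 * V / (-S * ln(1 - alpha))
Compute ln(1 - 0.533) = ln(0.467) = -0.761426
Denominator: -486.5 * -0.761426 = 370.4337
Numerator: 0.161 * 574.0 = 92.414
RT60 = 92.414 / 370.4337 = 0.249

0.249 s


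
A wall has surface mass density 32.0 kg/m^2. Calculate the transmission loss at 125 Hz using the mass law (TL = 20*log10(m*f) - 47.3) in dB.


Given values:
  m = 32.0 kg/m^2, f = 125 Hz
Formula: TL = 20 * log10(m * f) - 47.3
Compute m * f = 32.0 * 125 = 4000.0
Compute log10(4000.0) = 3.60206
Compute 20 * 3.60206 = 72.0412
TL = 72.0412 - 47.3 = 24.74

24.74 dB


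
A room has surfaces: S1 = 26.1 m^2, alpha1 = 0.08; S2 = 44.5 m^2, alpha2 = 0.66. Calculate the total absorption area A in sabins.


Given surfaces:
  Surface 1: 26.1 * 0.08 = 2.088
  Surface 2: 44.5 * 0.66 = 29.37
Formula: A = sum(Si * alpha_i)
A = 2.088 + 29.37
A = 31.46

31.46 sabins


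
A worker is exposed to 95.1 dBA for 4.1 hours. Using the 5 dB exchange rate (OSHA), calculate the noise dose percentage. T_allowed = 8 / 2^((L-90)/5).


Given values:
  L = 95.1 dBA, T = 4.1 hours
Formula: T_allowed = 8 / 2^((L - 90) / 5)
Compute exponent: (95.1 - 90) / 5 = 1.02
Compute 2^(1.02) = 2.027919
T_allowed = 8 / 2.027919 = 3.944931 hours
Dose = (T / T_allowed) * 100
Dose = (4.1 / 3.944931) * 100 = 103.93

103.93 %


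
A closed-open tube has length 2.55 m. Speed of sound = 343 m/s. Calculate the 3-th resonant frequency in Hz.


Given values:
  Tube type: closed-open, L = 2.55 m, c = 343 m/s, n = 3
Formula: f_n = (2n - 1) * c / (4 * L)
Compute 2n - 1 = 2*3 - 1 = 5
Compute 4 * L = 4 * 2.55 = 10.2
f = 5 * 343 / 10.2
f = 168.14

168.14 Hz


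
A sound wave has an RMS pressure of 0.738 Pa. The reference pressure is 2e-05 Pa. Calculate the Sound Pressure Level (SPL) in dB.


Given values:
  p = 0.738 Pa
  p_ref = 2e-05 Pa
Formula: SPL = 20 * log10(p / p_ref)
Compute ratio: p / p_ref = 0.738 / 2e-05 = 36900
Compute log10: log10(36900) = 4.567026
Multiply: SPL = 20 * 4.567026 = 91.34

91.34 dB


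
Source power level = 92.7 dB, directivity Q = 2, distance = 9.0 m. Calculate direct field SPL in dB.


Given values:
  Lw = 92.7 dB, Q = 2, r = 9.0 m
Formula: SPL = Lw + 10 * log10(Q / (4 * pi * r^2))
Compute 4 * pi * r^2 = 4 * pi * 9.0^2 = 1017.876
Compute Q / denom = 2 / 1017.876 = 0.00196488
Compute 10 * log10(0.00196488) = -27.0666
SPL = 92.7 + (-27.0666) = 65.63

65.63 dB


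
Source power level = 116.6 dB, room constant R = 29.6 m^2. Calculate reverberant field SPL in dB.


Given values:
  Lw = 116.6 dB, R = 29.6 m^2
Formula: SPL = Lw + 10 * log10(4 / R)
Compute 4 / R = 4 / 29.6 = 0.135135
Compute 10 * log10(0.135135) = -8.6923
SPL = 116.6 + (-8.6923) = 107.91

107.91 dB


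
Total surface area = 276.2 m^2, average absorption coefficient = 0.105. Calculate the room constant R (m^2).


Given values:
  S = 276.2 m^2, alpha = 0.105
Formula: R = S * alpha / (1 - alpha)
Numerator: 276.2 * 0.105 = 29.001
Denominator: 1 - 0.105 = 0.895
R = 29.001 / 0.895 = 32.4

32.4 m^2


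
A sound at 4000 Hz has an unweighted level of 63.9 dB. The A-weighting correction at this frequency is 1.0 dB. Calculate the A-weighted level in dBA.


Given values:
  SPL = 63.9 dB
  A-weighting at 4000 Hz = 1.0 dB
Formula: L_A = SPL + A_weight
L_A = 63.9 + (1.0)
L_A = 64.9

64.9 dBA


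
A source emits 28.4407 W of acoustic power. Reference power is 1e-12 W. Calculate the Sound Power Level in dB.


Given values:
  W = 28.4407 W
  W_ref = 1e-12 W
Formula: SWL = 10 * log10(W / W_ref)
Compute ratio: W / W_ref = 28440700000000
Compute log10: log10(28440700000000) = 13.45394
Multiply: SWL = 10 * 13.45394 = 134.54

134.54 dB


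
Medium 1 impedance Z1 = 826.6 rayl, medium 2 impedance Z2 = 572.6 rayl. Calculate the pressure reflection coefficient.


Given values:
  Z1 = 826.6 rayl, Z2 = 572.6 rayl
Formula: R = (Z2 - Z1) / (Z2 + Z1)
Numerator: Z2 - Z1 = 572.6 - 826.6 = -254.0
Denominator: Z2 + Z1 = 572.6 + 826.6 = 1399.2
R = -254.0 / 1399.2 = -0.1815

-0.1815


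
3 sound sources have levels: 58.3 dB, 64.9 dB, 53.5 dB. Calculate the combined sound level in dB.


Formula: L_total = 10 * log10( sum(10^(Li/10)) )
  Source 1: 10^(58.3/10) = 676082.9754
  Source 2: 10^(64.9/10) = 3090295.4325
  Source 3: 10^(53.5/10) = 223872.1139
Sum of linear values = 3990250.5218
L_total = 10 * log10(3990250.5218) = 66.01

66.01 dB


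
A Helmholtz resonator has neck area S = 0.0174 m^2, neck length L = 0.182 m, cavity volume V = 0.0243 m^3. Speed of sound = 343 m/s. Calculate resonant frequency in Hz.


Given values:
  S = 0.0174 m^2, L = 0.182 m, V = 0.0243 m^3, c = 343 m/s
Formula: f = (c / (2*pi)) * sqrt(S / (V * L))
Compute V * L = 0.0243 * 0.182 = 0.0044226
Compute S / (V * L) = 0.0174 / 0.0044226 = 3.9343
Compute sqrt(3.9343) = 1.983507
Compute c / (2*pi) = 343 / 6.283185 = 54.590148
f = 54.590148 * 1.983507 = 108.28

108.28 Hz


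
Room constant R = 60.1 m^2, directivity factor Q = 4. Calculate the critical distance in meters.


Given values:
  R = 60.1 m^2, Q = 4
Formula: d_c = 0.141 * sqrt(Q * R)
Compute Q * R = 4 * 60.1 = 240.4
Compute sqrt(240.4) = 15.5048
d_c = 0.141 * 15.5048 = 2.186

2.186 m


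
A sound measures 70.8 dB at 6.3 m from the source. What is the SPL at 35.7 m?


Given values:
  SPL1 = 70.8 dB, r1 = 6.3 m, r2 = 35.7 m
Formula: SPL2 = SPL1 - 20 * log10(r2 / r1)
Compute ratio: r2 / r1 = 35.7 / 6.3 = 5.6667
Compute log10: log10(5.6667) = 0.75333
Compute drop: 20 * 0.75333 = 15.0666
SPL2 = 70.8 - 15.0666 = 55.73

55.73 dB


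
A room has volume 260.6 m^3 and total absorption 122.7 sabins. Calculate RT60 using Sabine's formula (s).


Given values:
  V = 260.6 m^3
  A = 122.7 sabins
Formula: RT60 = 0.161 * V / A
Numerator: 0.161 * 260.6 = 41.9566
RT60 = 41.9566 / 122.7 = 0.342

0.342 s


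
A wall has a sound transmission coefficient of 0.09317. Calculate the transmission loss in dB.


Given values:
  tau = 0.09317
Formula: TL = 10 * log10(1 / tau)
Compute 1 / tau = 1 / 0.09317 = 10.7331
Compute log10(10.7331) = 1.030725
TL = 10 * 1.030725 = 10.31

10.31 dB


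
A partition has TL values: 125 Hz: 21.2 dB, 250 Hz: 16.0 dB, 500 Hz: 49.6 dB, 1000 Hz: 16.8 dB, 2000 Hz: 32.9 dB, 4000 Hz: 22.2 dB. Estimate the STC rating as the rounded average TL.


Given TL values at each frequency:
  125 Hz: 21.2 dB
  250 Hz: 16.0 dB
  500 Hz: 49.6 dB
  1000 Hz: 16.8 dB
  2000 Hz: 32.9 dB
  4000 Hz: 22.2 dB
Formula: STC ~ round(average of TL values)
Sum = 21.2 + 16.0 + 49.6 + 16.8 + 32.9 + 22.2 = 158.7
Average = 158.7 / 6 = 26.45
Rounded: 26

26


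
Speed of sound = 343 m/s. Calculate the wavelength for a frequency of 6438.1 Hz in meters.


Given values:
  c = 343 m/s, f = 6438.1 Hz
Formula: lambda = c / f
lambda = 343 / 6438.1
lambda = 0.0533

0.0533 m


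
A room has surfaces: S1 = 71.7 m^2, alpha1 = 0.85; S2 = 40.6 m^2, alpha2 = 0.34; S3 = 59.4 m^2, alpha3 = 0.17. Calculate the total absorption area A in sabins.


Given surfaces:
  Surface 1: 71.7 * 0.85 = 60.945
  Surface 2: 40.6 * 0.34 = 13.804
  Surface 3: 59.4 * 0.17 = 10.098
Formula: A = sum(Si * alpha_i)
A = 60.945 + 13.804 + 10.098
A = 84.85

84.85 sabins
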